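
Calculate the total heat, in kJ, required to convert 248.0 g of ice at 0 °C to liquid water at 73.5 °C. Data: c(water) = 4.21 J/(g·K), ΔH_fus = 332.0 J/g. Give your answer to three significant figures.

q1 (melt at 0 °C): 248.0 × 332.0 = 82336 J
q2 (heat water 0.0→73.5 °C): 248.0 × 4.21 × 73.5 = 76740 J
Total: 82336 + 76740 = 159076 J = 159 kJ

q = 159 kJ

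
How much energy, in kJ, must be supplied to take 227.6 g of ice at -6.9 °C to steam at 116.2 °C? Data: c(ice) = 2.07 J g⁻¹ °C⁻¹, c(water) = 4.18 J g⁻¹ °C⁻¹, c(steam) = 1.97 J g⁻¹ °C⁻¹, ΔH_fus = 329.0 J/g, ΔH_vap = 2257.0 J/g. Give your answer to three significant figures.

q = 694 kJ

q1 (heat ice -6.9→0.0 °C): 227.6 × 2.07 × 6.9 = 3251 J
q2 (melt at 0 °C): 227.6 × 329.0 = 74880 J
q3 (heat water 0.0→100.0 °C): 227.6 × 4.18 × 100.0 = 95137 J
q4 (vaporize at 100 °C): 227.6 × 2257.0 = 513693 J
q5 (heat steam 100.0→116.2 °C): 227.6 × 1.97 × 16.2 = 7264 J
Total: 3251 + 74880 + 95137 + 513693 + 7264 = 694225 J = 694 kJ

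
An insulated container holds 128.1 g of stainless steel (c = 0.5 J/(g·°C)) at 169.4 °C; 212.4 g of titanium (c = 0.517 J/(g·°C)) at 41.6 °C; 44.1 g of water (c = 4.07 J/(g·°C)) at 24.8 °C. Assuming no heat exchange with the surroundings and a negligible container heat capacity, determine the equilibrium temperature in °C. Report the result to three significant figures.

T_f = 56.2 °C

Σ mᵢcᵢ(T − Tᵢ) = 0  ⇒  T = Σ mᵢcᵢTᵢ / Σ mᵢcᵢ
Σ mᵢcᵢ = 128.1×0.5 + 212.4×0.517 + 44.1×4.07 = 353.3478
Σ mᵢcᵢTᵢ = 64.05×169.4 + 109.8108×41.6 + 179.487×24.8 = 19869
T = 19869 / 353.3478 = 56.23 °C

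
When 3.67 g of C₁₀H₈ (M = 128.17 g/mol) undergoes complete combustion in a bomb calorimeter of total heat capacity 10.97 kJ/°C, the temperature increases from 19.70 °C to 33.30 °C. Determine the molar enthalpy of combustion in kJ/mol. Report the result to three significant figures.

ΔH = -5210 kJ/mol

ΔT = 33.30 − 19.70 = 13.60 °C
q_cal = C_cal × ΔT = 10.97 × 13.60 = 149.192 kJ
n = 3.67 / 128.17 = 0.02863 mol
q_rxn = −q_cal = -149.192 kJ
ΔH = -149.192 / 0.02863 = -5211 kJ/mol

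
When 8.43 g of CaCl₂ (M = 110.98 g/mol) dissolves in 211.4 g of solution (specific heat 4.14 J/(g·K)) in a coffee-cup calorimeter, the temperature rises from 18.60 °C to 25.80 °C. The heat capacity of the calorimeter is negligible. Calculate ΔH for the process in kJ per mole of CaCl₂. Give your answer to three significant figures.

ΔH = -83.0 kJ/mol

|ΔT| = |25.80 − 18.60| = 7.20 °C
|q_surr| = (211.4 × 4.14) × 7.20 = 875.196 × 7.20 = 6301 J
n(CaCl₂) = 8.43 / 110.98 = 0.07596 mol
Temperature rose, so q_rxn = −|q_surr| = -6.301 kJ
ΔH = q_rxn / n = -82.95 kJ/mol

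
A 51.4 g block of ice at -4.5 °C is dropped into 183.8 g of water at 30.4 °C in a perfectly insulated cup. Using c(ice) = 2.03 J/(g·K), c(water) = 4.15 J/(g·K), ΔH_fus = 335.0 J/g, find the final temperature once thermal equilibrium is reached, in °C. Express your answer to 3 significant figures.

T_f = 5.63 °C

Heat to bring ice to 0 °C and melt it: q₁ = 51.4×2.03×4.5 + 51.4×335.0 = 17689 J
Heat the water can supply cooling to 0 °C: 183.8×4.15×30.4 = 23188.2 J > q₁, so all ice melts.
Energy balance: 183.8×4.15×(30.4 − T) = 17689 + 51.4×4.15×(T − 0)
762.77(30.4 − T) = 17689 + 213.31 T
23188.2 − 17689 = 976.08 T
T = 5499.2 / 976.08 = 5.634 °C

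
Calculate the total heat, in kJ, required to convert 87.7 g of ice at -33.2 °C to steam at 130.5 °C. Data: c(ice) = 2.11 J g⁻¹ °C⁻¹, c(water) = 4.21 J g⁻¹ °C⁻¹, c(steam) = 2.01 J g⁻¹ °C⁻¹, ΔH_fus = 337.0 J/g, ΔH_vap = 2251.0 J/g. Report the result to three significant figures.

q1 (heat ice -33.2→0.0 °C): 87.7 × 2.11 × 33.2 = 6144 J
q2 (melt at 0 °C): 87.7 × 337.0 = 29555 J
q3 (heat water 0.0→100.0 °C): 87.7 × 4.21 × 100.0 = 36922 J
q4 (vaporize at 100 °C): 87.7 × 2251.0 = 197413 J
q5 (heat steam 100.0→130.5 °C): 87.7 × 2.01 × 30.5 = 5376 J
Total: 6144 + 29555 + 36922 + 197413 + 5376 = 275410 J = 275 kJ

q = 275 kJ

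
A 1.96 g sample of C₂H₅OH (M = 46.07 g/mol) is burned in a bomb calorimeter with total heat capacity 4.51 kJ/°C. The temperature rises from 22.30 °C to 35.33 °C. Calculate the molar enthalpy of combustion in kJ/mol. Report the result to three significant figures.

ΔT = 35.33 − 22.30 = 13.03 °C
q_cal = C_cal × ΔT = 4.51 × 13.03 = 58.7653 kJ
n = 1.96 / 46.07 = 0.04254 mol
q_rxn = −q_cal = -58.7653 kJ
ΔH = -58.7653 / 0.04254 = -1381 kJ/mol

ΔH = -1380 kJ/mol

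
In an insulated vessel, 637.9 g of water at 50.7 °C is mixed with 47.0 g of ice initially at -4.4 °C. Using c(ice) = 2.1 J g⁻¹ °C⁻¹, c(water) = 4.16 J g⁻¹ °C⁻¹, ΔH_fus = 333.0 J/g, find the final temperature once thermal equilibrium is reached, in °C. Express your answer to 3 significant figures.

Heat to bring ice to 0 °C and melt it: q₁ = 47.0×2.1×4.4 + 47.0×333.0 = 16085 J
Heat the water can supply cooling to 0 °C: 637.9×4.16×50.7 = 134541 J > q₁, so all ice melts.
Energy balance: 637.9×4.16×(50.7 − T) = 16085 + 47.0×4.16×(T − 0)
2653.664(50.7 − T) = 16085 + 195.52 T
134541 − 16085 = 2849.184 T
T = 118456 / 2849.184 = 41.58 °C

T_f = 41.6 °C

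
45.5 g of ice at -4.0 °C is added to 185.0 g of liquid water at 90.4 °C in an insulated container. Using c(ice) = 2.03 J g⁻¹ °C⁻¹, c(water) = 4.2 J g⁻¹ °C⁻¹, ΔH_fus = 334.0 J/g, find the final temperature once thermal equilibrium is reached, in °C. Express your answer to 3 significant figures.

Heat to bring ice to 0 °C and melt it: q₁ = 45.5×2.03×4.0 + 45.5×334.0 = 15566 J
Heat the water can supply cooling to 0 °C: 185.0×4.2×90.4 = 70240.8 J > q₁, so all ice melts.
Energy balance: 185.0×4.2×(90.4 − T) = 15566 + 45.5×4.2×(T − 0)
777(90.4 − T) = 15566 + 191.1 T
70240.8 − 15566 = 968.1 T
T = 54674.8 / 968.1 = 56.48 °C

T_f = 56.5 °C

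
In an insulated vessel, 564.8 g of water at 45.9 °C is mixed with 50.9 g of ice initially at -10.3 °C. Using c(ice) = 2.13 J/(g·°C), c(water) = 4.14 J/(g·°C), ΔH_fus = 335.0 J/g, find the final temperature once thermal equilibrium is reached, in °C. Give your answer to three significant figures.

T_f = 35.0 °C

Heat to bring ice to 0 °C and melt it: q₁ = 50.9×2.13×10.3 + 50.9×335.0 = 18168 J
Heat the water can supply cooling to 0 °C: 564.8×4.14×45.9 = 107327 J > q₁, so all ice melts.
Energy balance: 564.8×4.14×(45.9 − T) = 18168 + 50.9×4.14×(T − 0)
2338.272(45.9 − T) = 18168 + 210.726 T
107327 − 18168 = 2548.998 T
T = 89159 / 2548.998 = 34.98 °C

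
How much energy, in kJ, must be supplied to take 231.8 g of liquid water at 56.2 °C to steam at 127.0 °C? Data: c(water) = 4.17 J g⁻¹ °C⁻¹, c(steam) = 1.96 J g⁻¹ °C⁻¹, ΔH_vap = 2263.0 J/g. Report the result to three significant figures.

q1 (heat water 56.2→100.0 °C): 231.8 × 4.17 × 43.8 = 42337 J
q2 (vaporize at 100 °C): 231.8 × 2263.0 = 524563 J
q3 (heat steam 100.0→127.0 °C): 231.8 × 1.96 × 27.0 = 12267 J
Total: 42337 + 524563 + 12267 = 579167 J = 579 kJ

q = 579 kJ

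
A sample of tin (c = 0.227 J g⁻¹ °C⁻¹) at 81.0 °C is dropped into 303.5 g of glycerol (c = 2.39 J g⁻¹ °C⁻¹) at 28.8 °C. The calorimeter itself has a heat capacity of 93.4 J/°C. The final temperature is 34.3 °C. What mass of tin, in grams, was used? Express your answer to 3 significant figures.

m = 425 g

q_gained = (303.5 × 2.39 + 93.4) × (34.3 − 28.8) = 4503 J
q_lost = m × 0.227 × (81.0 − 34.3) = 10.6009 m
m = 4503 / 10.6009 = 425 g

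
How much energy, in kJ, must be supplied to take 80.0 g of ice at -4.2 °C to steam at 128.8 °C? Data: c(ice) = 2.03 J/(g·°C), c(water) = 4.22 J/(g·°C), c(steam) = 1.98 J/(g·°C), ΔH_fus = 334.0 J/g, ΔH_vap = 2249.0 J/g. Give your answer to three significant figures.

q = 246 kJ

q1 (heat ice -4.2→0.0 °C): 80.0 × 2.03 × 4.2 = 682 J
q2 (melt at 0 °C): 80.0 × 334.0 = 26720 J
q3 (heat water 0.0→100.0 °C): 80.0 × 4.22 × 100.0 = 33760 J
q4 (vaporize at 100 °C): 80.0 × 2249.0 = 179920 J
q5 (heat steam 100.0→128.8 °C): 80.0 × 1.98 × 28.8 = 4562 J
Total: 682 + 26720 + 33760 + 179920 + 4562 = 245644 J = 246 kJ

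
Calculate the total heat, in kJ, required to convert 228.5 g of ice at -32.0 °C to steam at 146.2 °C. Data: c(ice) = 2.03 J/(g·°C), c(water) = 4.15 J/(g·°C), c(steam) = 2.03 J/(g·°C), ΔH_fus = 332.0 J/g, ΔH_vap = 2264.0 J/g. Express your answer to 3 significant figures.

q1 (heat ice -32.0→0.0 °C): 228.5 × 2.03 × 32.0 = 14843 J
q2 (melt at 0 °C): 228.5 × 332.0 = 75862 J
q3 (heat water 0.0→100.0 °C): 228.5 × 4.15 × 100.0 = 94828 J
q4 (vaporize at 100 °C): 228.5 × 2264.0 = 517324 J
q5 (heat steam 100.0→146.2 °C): 228.5 × 2.03 × 46.2 = 21430 J
Total: 14843 + 75862 + 94828 + 517324 + 21430 = 724287 J = 724 kJ

q = 724 kJ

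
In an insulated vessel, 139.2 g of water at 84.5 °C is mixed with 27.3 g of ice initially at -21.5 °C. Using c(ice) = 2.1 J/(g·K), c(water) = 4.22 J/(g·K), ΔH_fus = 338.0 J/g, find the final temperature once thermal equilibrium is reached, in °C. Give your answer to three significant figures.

Heat to bring ice to 0 °C and melt it: q₁ = 27.3×2.1×21.5 + 27.3×338.0 = 10460 J
Heat the water can supply cooling to 0 °C: 139.2×4.22×84.5 = 49637.3 J > q₁, so all ice melts.
Energy balance: 139.2×4.22×(84.5 − T) = 10460 + 27.3×4.22×(T − 0)
587.424(84.5 − T) = 10460 + 115.206 T
49637.3 − 10460 = 702.630 T
T = 39177.3 / 702.630 = 55.76 °C

T_f = 55.8 °C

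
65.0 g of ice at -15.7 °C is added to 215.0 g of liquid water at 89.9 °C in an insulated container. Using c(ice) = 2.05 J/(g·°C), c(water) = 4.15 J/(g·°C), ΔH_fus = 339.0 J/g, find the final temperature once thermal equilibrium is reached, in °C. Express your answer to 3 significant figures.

T_f = 48.3 °C

Heat to bring ice to 0 °C and melt it: q₁ = 65.0×2.05×15.7 + 65.0×339.0 = 24127 J
Heat the water can supply cooling to 0 °C: 215.0×4.15×89.9 = 80213.3 J > q₁, so all ice melts.
Energy balance: 215.0×4.15×(89.9 − T) = 24127 + 65.0×4.15×(T − 0)
892.25(89.9 − T) = 24127 + 269.75 T
80213.3 − 24127 = 1162.00 T
T = 56086.3 / 1162.00 = 48.27 °C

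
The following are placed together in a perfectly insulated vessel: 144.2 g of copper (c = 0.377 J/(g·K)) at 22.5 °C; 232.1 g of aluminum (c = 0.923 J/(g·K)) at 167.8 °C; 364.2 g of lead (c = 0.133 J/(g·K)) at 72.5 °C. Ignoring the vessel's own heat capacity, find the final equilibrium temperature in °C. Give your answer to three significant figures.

T_f = 128 °C

Σ mᵢcᵢ(T − Tᵢ) = 0  ⇒  T = Σ mᵢcᵢTᵢ / Σ mᵢcᵢ
Σ mᵢcᵢ = 144.2×0.377 + 232.1×0.923 + 364.2×0.133 = 317.0303
Σ mᵢcᵢTᵢ = 54.3634×22.5 + 214.2283×167.8 + 48.4386×72.5 = 40682
T = 40682 / 317.0303 = 128.3 °C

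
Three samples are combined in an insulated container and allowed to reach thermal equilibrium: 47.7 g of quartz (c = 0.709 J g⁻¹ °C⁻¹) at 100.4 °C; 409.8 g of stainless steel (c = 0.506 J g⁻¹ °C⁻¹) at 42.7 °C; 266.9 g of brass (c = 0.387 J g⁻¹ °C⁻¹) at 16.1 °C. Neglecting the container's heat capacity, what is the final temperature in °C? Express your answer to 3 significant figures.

T_f = 40.4 °C

Σ mᵢcᵢ(T − Tᵢ) = 0  ⇒  T = Σ mᵢcᵢTᵢ / Σ mᵢcᵢ
Σ mᵢcᵢ = 47.7×0.709 + 409.8×0.506 + 266.9×0.387 = 344.4684
Σ mᵢcᵢTᵢ = 33.8193×100.4 + 207.3588×42.7 + 103.2903×16.1 = 13913
T = 13913 / 344.4684 = 40.39 °C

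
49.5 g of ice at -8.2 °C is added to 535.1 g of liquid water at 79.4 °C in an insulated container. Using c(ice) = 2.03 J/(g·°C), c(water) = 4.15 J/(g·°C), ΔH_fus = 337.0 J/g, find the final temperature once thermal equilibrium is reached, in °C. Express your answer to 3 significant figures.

T_f = 65.5 °C

Heat to bring ice to 0 °C and melt it: q₁ = 49.5×2.03×8.2 + 49.5×337.0 = 17505 J
Heat the water can supply cooling to 0 °C: 535.1×4.15×79.4 = 176321 J > q₁, so all ice melts.
Energy balance: 535.1×4.15×(79.4 − T) = 17505 + 49.5×4.15×(T − 0)
2220.665(79.4 − T) = 17505 + 205.425 T
176321 − 17505 = 2426.090 T
T = 158816 / 2426.090 = 65.46 °C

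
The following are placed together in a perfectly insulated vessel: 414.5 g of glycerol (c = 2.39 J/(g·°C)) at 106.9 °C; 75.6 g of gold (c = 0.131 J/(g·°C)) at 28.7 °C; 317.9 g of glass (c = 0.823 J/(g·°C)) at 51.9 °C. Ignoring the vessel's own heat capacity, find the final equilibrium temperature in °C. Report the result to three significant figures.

T_f = 94.9 °C

Σ mᵢcᵢ(T − Tᵢ) = 0  ⇒  T = Σ mᵢcᵢTᵢ / Σ mᵢcᵢ
Σ mᵢcᵢ = 414.5×2.39 + 75.6×0.131 + 317.9×0.823 = 1262.1903
Σ mᵢcᵢTᵢ = 990.655×106.9 + 9.9036×28.7 + 261.6317×51.9 = 119760
T = 119760 / 1262.1903 = 94.88 °C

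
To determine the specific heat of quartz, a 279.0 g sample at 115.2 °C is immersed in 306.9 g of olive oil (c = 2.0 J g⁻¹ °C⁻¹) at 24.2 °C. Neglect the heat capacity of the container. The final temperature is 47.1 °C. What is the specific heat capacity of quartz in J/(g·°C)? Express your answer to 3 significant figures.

q_gained = (306.9 × 2.0) × (47.1 − 24.2) = 14060 J
q_lost = 279.0 × c × (115.2 − 47.1) = 18999.9 c
Set equal: c = 14060 / 18999.9 = 0.740 J/(g·°C)

c = 0.740 J/(g·°C)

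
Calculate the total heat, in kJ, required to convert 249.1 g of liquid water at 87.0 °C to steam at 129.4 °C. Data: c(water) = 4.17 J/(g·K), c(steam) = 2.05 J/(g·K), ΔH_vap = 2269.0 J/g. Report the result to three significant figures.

q1 (heat water 87.0→100.0 °C): 249.1 × 4.17 × 13.0 = 13504 J
q2 (vaporize at 100 °C): 249.1 × 2269.0 = 565208 J
q3 (heat steam 100.0→129.4 °C): 249.1 × 2.05 × 29.4 = 15013 J
Total: 13504 + 565208 + 15013 = 593725 J = 594 kJ

q = 594 kJ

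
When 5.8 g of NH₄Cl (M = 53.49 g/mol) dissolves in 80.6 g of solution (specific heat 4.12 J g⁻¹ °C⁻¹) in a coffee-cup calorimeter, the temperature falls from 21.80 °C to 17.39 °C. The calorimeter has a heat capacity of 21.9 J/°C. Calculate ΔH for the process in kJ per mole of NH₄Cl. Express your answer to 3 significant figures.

|ΔT| = |17.39 − 21.80| = 4.41 °C
|q_surr| = (80.6 × 4.12 + 21.9) × 4.41 = 353.972 × 4.41 = 1561 J
n(NH₄Cl) = 5.8 / 53.49 = 0.1084 mol
Temperature fell, so q_rxn = +|q_surr| = 1.561 kJ
ΔH = q_rxn / n = 14.40 kJ/mol

ΔH = 14.4 kJ/mol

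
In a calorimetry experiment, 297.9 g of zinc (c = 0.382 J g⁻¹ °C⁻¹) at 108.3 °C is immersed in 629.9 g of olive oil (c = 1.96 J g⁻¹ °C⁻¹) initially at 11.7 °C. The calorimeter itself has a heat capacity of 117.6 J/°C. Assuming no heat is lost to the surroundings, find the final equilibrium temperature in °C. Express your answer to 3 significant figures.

Heat lost by zinc = heat gained by olive oil + calorimeter.
(297.9)(0.382)(108.3 − T) = [(629.9)(1.96) + 117.6](T − 11.7)
113.7978 (108.3 − T) = 1352.204 (T − 11.7)
12324 − 113.7978 T = 1352.204 T − 15821
28145 = 1466.0018 T
T = 19.20 °C

T_f = 19.2 °C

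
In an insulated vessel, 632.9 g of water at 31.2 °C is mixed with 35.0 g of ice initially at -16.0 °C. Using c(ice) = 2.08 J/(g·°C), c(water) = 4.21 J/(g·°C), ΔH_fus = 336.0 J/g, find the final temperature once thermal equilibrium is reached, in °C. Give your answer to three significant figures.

Heat to bring ice to 0 °C and melt it: q₁ = 35.0×2.08×16.0 + 35.0×336.0 = 12925 J
Heat the water can supply cooling to 0 °C: 632.9×4.21×31.2 = 83132.7 J > q₁, so all ice melts.
Energy balance: 632.9×4.21×(31.2 − T) = 12925 + 35.0×4.21×(T − 0)
2664.509(31.2 − T) = 12925 + 147.35 T
83132.7 − 12925 = 2811.859 T
T = 70207.7 / 2811.859 = 24.97 °C

T_f = 25.0 °C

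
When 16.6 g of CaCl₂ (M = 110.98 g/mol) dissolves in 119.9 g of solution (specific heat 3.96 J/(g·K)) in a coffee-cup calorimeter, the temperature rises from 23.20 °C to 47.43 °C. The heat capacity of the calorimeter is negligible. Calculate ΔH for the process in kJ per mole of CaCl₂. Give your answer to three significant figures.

ΔH = -76.9 kJ/mol

|ΔT| = |47.43 − 23.20| = 24.23 °C
|q_surr| = (119.9 × 3.96) × 24.23 = 474.804 × 24.23 = 11500 J
n(CaCl₂) = 16.6 / 110.98 = 0.1496 mol
Temperature rose, so q_rxn = −|q_surr| = -11.50 kJ
ΔH = q_rxn / n = -76.87 kJ/mol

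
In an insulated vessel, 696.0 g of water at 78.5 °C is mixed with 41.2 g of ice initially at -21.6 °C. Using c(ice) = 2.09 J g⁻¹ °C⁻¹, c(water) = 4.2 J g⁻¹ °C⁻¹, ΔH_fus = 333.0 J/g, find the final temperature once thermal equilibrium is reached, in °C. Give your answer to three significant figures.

Heat to bring ice to 0 °C and melt it: q₁ = 41.2×2.09×21.6 + 41.2×333.0 = 15580 J
Heat the water can supply cooling to 0 °C: 696.0×4.2×78.5 = 229471 J > q₁, so all ice melts.
Energy balance: 696.0×4.2×(78.5 − T) = 15580 + 41.2×4.2×(T − 0)
2923.2(78.5 − T) = 15580 + 173.04 T
229471 − 15580 = 3096.24 T
T = 213891 / 3096.24 = 69.08 °C

T_f = 69.1 °C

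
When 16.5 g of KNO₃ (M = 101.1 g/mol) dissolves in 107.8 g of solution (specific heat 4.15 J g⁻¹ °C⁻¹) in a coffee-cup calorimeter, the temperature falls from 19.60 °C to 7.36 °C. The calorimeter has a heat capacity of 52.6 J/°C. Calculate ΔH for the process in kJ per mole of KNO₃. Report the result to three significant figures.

|ΔT| = |7.36 − 19.60| = 12.24 °C
|q_surr| = (107.8 × 4.15 + 52.6) × 12.24 = 499.97 × 12.24 = 6120 J
n(KNO₃) = 16.5 / 101.1 = 0.1632 mol
Temperature fell, so q_rxn = +|q_surr| = 6.120 kJ
ΔH = q_rxn / n = 37.50 kJ/mol

ΔH = 37.5 kJ/mol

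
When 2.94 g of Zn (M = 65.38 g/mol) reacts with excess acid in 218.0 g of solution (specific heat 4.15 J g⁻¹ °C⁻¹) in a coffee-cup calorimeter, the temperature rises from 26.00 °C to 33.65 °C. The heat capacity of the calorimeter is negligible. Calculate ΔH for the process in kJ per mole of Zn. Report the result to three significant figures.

ΔH = -154 kJ/mol

|ΔT| = |33.65 − 26.00| = 7.65 °C
|q_surr| = (218.0 × 4.15) × 7.65 = 904.7 × 7.65 = 6921 J
n(Zn) = 2.94 / 65.38 = 0.04497 mol
Temperature rose, so q_rxn = −|q_surr| = -6.921 kJ
ΔH = q_rxn / n = -153.9 kJ/mol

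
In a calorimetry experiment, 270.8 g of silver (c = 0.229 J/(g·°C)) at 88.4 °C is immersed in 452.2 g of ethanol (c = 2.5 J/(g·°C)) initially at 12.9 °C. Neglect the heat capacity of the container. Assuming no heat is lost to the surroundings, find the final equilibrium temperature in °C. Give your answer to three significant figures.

Heat lost by silver = heat gained by ethanol.
(270.8)(0.229)(88.4 − T) = (452.2)(2.5)(T − 12.9)
62.0132 (88.4 − T) = 1130.5 (T − 12.9)
5482.0 − 62.0132 T = 1130.5 T − 14583
20065.0 = 1192.5132 T
T = 16.83 °C

T_f = 16.8 °C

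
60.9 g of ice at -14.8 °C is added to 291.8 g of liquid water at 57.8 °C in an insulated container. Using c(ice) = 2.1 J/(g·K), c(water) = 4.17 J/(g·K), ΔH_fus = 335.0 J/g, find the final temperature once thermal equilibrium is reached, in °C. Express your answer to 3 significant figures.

Heat to bring ice to 0 °C and melt it: q₁ = 60.9×2.1×14.8 + 60.9×335.0 = 22294 J
Heat the water can supply cooling to 0 °C: 291.8×4.17×57.8 = 70331.4 J > q₁, so all ice melts.
Energy balance: 291.8×4.17×(57.8 − T) = 22294 + 60.9×4.17×(T − 0)
1216.806(57.8 − T) = 22294 + 253.953 T
70331.4 − 22294 = 1470.759 T
T = 48037.4 / 1470.759 = 32.66 °C

T_f = 32.7 °C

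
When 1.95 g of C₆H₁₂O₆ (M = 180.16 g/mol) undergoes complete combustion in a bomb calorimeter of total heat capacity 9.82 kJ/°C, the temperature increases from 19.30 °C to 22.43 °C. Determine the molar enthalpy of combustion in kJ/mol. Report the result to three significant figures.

ΔT = 22.43 − 19.30 = 3.13 °C
q_cal = C_cal × ΔT = 9.82 × 3.13 = 30.7366 kJ
n = 1.95 / 180.16 = 0.01082 mol
q_rxn = −q_cal = -30.7366 kJ
ΔH = -30.7366 / 0.01082 = -2841 kJ/mol

ΔH = -2840 kJ/mol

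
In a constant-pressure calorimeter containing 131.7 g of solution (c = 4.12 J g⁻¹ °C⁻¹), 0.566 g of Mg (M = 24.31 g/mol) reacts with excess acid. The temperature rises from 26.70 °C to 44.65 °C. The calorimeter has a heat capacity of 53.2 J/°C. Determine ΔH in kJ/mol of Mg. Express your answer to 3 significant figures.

|ΔT| = |44.65 − 26.70| = 17.95 °C
|q_surr| = (131.7 × 4.12 + 53.2) × 17.95 = 595.804 × 17.95 = 10690 J
n(Mg) = 0.566 / 24.31 = 0.02328 mol
Temperature rose, so q_rxn = −|q_surr| = -10.69 kJ
ΔH = q_rxn / n = -459.2 kJ/mol

ΔH = -459 kJ/mol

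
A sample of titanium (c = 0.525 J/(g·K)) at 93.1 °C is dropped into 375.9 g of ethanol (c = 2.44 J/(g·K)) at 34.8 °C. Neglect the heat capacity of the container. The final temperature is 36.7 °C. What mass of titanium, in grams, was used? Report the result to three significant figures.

m = 58.9 g

q_gained = (375.9 × 2.44) × (36.7 − 34.8) = 1743 J
q_lost = m × 0.525 × (93.1 − 36.7) = 29.61 m
m = 1743 / 29.61 = 58.9 g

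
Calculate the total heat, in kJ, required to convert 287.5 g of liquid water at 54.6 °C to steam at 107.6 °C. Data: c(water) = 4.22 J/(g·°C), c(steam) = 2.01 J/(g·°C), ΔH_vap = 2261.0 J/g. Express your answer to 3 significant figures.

q1 (heat water 54.6→100.0 °C): 287.5 × 4.22 × 45.4 = 55082 J
q2 (vaporize at 100 °C): 287.5 × 2261.0 = 650038 J
q3 (heat steam 100.0→107.6 °C): 287.5 × 2.01 × 7.6 = 4392 J
Total: 55082 + 650038 + 4392 = 709512 J = 710 kJ

q = 710 kJ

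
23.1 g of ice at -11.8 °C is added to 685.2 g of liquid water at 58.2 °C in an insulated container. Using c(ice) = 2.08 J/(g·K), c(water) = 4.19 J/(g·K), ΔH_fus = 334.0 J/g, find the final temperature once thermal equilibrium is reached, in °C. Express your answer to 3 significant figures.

Heat to bring ice to 0 °C and melt it: q₁ = 23.1×2.08×11.8 + 23.1×334.0 = 8282.4 J
Heat the water can supply cooling to 0 °C: 685.2×4.19×58.2 = 167092 J > q₁, so all ice melts.
Energy balance: 685.2×4.19×(58.2 − T) = 8282.4 + 23.1×4.19×(T − 0)
2870.988(58.2 − T) = 8282.4 + 96.789 T
167092 − 8282.4 = 2967.777 T
T = 158809.6 / 2967.777 = 53.51 °C

T_f = 53.5 °C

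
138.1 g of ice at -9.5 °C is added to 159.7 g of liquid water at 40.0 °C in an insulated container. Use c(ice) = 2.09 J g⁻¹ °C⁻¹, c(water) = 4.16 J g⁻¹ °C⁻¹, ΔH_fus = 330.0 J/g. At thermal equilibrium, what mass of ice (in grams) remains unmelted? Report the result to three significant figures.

m_ice remaining = 65.9 g

Heat to warm all ice to 0 °C: 138.1×2.09×9.5 = 2742.0 J
Heat released by water cooling to 0 °C: 159.7×4.16×40.0 = 26574 J
26574 J < 2742.0 + 138.1×330.0 = 48315.0 J, so not all ice melts; final T = 0 °C.
Heat left for melting: 26574 − 2742.0 = 23832.0 J
Mass melted = 23832.0 / 330.0 = 72.22 g
Ice remaining = 138.1 − 72.22 = 65.88 g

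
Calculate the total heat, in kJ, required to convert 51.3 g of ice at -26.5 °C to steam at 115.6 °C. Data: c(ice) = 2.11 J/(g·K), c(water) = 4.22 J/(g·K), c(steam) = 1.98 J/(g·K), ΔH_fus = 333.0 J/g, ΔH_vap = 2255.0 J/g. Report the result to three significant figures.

q = 159 kJ

q1 (heat ice -26.5→0.0 °C): 51.3 × 2.11 × 26.5 = 2868 J
q2 (melt at 0 °C): 51.3 × 333.0 = 17083 J
q3 (heat water 0.0→100.0 °C): 51.3 × 4.22 × 100.0 = 21649 J
q4 (vaporize at 100 °C): 51.3 × 2255.0 = 115682 J
q5 (heat steam 100.0→115.6 °C): 51.3 × 1.98 × 15.6 = 1585 J
Total: 2868 + 17083 + 21649 + 115682 + 1585 = 158867 J = 159 kJ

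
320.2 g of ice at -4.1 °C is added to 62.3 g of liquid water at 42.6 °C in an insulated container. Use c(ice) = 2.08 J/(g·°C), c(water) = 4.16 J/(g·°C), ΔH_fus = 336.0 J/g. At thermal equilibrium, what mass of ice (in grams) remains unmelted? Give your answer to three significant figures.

m_ice remaining = 295 g

Heat to warm all ice to 0 °C: 320.2×2.08×4.1 = 2730.7 J
Heat released by water cooling to 0 °C: 62.3×4.16×42.6 = 11041 J
11041 J < 2730.7 + 320.2×336.0 = 110317.9 J, so not all ice melts; final T = 0 °C.
Heat left for melting: 11041 − 2730.7 = 8310.3 J
Mass melted = 8310.3 / 336.0 = 24.73 g
Ice remaining = 320.2 − 24.73 = 295.47 g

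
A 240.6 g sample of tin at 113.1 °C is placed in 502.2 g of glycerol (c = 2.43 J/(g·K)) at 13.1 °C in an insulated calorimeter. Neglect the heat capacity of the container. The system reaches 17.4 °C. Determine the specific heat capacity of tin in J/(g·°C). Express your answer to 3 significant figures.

c = 0.228 J/(g·°C)

q_gained = (502.2 × 2.43) × (17.4 − 13.1) = 5247 J
q_lost = 240.6 × c × (113.1 − 17.4) = 23025.42 c
Set equal: c = 5247 / 23025.42 = 0.228 J/(g·°C)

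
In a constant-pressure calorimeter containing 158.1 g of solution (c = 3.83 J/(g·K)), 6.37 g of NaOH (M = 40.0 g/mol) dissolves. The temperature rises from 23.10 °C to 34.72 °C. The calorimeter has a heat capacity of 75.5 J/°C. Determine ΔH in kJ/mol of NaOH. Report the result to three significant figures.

|ΔT| = |34.72 − 23.10| = 11.62 °C
|q_surr| = (158.1 × 3.83 + 75.5) × 11.62 = 681.023 × 11.62 = 7913 J
n(NaOH) = 6.37 / 40.0 = 0.1593 mol
Temperature rose, so q_rxn = −|q_surr| = -7.913 kJ
ΔH = q_rxn / n = -49.67 kJ/mol

ΔH = -49.7 kJ/mol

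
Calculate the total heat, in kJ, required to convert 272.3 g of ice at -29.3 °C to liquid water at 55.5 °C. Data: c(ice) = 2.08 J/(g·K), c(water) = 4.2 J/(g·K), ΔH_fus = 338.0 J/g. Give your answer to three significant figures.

q1 (heat ice -29.3→0.0 °C): 272.3 × 2.08 × 29.3 = 16595 J
q2 (melt at 0 °C): 272.3 × 338.0 = 92037 J
q3 (heat water 0.0→55.5 °C): 272.3 × 4.2 × 55.5 = 63473 J
Total: 16595 + 92037 + 63473 = 172105 J = 172 kJ

q = 172 kJ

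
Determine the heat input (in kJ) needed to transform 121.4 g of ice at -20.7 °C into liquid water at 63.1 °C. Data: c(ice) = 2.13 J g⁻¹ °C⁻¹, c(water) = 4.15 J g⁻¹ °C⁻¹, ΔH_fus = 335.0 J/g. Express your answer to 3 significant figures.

q1 (heat ice -20.7→0.0 °C): 121.4 × 2.13 × 20.7 = 5353 J
q2 (melt at 0 °C): 121.4 × 335.0 = 40669 J
q3 (heat water 0.0→63.1 °C): 121.4 × 4.15 × 63.1 = 31790 J
Total: 5353 + 40669 + 31790 = 77812 J = 77.8 kJ

q = 77.8 kJ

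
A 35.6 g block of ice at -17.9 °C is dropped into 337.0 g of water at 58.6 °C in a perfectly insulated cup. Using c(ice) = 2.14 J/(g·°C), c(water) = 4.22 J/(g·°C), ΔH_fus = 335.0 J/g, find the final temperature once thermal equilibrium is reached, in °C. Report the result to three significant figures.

T_f = 44.5 °C

Heat to bring ice to 0 °C and melt it: q₁ = 35.6×2.14×17.9 + 35.6×335.0 = 13290 J
Heat the water can supply cooling to 0 °C: 337.0×4.22×58.6 = 83337.4 J > q₁, so all ice melts.
Energy balance: 337.0×4.22×(58.6 − T) = 13290 + 35.6×4.22×(T − 0)
1422.14(58.6 − T) = 13290 + 150.232 T
83337.4 − 13290 = 1572.372 T
T = 70047.4 / 1572.372 = 44.549 °C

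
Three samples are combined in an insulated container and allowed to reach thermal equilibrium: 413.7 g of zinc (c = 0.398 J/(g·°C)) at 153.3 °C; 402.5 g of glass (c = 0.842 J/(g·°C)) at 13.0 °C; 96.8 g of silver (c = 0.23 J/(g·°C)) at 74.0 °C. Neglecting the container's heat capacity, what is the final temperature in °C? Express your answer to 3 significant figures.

Σ mᵢcᵢ(T − Tᵢ) = 0  ⇒  T = Σ mᵢcᵢTᵢ / Σ mᵢcᵢ
Σ mᵢcᵢ = 413.7×0.398 + 402.5×0.842 + 96.8×0.23 = 525.8216
Σ mᵢcᵢTᵢ = 164.6526×153.3 + 338.905×13.0 + 22.264×74.0 = 31295
T = 31295 / 525.8216 = 59.52 °C

T_f = 59.5 °C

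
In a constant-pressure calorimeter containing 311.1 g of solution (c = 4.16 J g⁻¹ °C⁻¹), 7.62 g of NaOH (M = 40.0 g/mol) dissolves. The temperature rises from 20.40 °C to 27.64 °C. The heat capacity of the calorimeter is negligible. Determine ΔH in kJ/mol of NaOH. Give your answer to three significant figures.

|ΔT| = |27.64 − 20.40| = 7.24 °C
|q_surr| = (311.1 × 4.16) × 7.24 = 1294.176 × 7.24 = 9370 J
n(NaOH) = 7.62 / 40.0 = 0.1905 mol
Temperature rose, so q_rxn = −|q_surr| = -9.370 kJ
ΔH = q_rxn / n = -49.19 kJ/mol

ΔH = -49.2 kJ/mol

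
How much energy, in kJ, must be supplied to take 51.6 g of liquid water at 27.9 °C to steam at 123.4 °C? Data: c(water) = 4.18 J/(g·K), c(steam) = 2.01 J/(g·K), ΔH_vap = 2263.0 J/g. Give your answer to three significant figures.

q1 (heat water 27.9→100.0 °C): 51.6 × 4.18 × 72.1 = 15551 J
q2 (vaporize at 100 °C): 51.6 × 2263.0 = 116771 J
q3 (heat steam 100.0→123.4 °C): 51.6 × 2.01 × 23.4 = 2427 J
Total: 15551 + 116771 + 2427 = 134749 J = 135 kJ

q = 135 kJ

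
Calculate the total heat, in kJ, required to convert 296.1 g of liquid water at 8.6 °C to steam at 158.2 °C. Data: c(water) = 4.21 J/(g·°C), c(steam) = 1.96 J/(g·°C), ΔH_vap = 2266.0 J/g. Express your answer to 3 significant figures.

q1 (heat water 8.6→100.0 °C): 296.1 × 4.21 × 91.4 = 113938 J
q2 (vaporize at 100 °C): 296.1 × 2266.0 = 670963 J
q3 (heat steam 100.0→158.2 °C): 296.1 × 1.96 × 58.2 = 33777 J
Total: 113938 + 670963 + 33777 = 818678 J = 819 kJ

q = 819 kJ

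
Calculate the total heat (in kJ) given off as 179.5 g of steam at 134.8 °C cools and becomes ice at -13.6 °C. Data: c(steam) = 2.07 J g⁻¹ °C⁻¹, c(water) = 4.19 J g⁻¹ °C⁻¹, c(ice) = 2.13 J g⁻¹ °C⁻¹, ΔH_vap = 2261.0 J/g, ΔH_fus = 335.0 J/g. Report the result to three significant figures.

q = 559 kJ

q1 (cool steam 134.8→100 °C): 179.5 × 2.07 × 34.8 = 12930 J
q2 (condense at 100 °C): 179.5 × 2261.0 = 405850 J
q3 (cool water 100→0 °C): 179.5 × 4.19 × 100.0 = 75211 J
q4 (freeze at 0 °C): 179.5 × 335.0 = 60133 J
q5 (cool ice 0→-13.6 °C): 179.5 × 2.13 × 13.6 = 5200 J
Total: 12930 + 405850 + 75211 + 60133 + 5200 = 559324 J = 559 kJ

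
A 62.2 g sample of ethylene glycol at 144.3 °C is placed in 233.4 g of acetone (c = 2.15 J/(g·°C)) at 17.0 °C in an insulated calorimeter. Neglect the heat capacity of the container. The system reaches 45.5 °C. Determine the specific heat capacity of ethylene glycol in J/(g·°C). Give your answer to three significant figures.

q_gained = (233.4 × 2.15) × (45.5 − 17.0) = 14300 J
q_lost = 62.2 × c × (144.3 − 45.5) = 6145.36 c
Set equal: c = 14300 / 6145.36 = 2.33 J/(g·°C)

c = 2.33 J/(g·°C)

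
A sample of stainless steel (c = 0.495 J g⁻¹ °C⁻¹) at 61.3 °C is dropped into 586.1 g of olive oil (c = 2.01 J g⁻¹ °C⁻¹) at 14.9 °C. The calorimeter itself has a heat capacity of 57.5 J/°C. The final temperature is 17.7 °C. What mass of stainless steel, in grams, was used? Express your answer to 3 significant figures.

q_gained = (586.1 × 2.01 + 57.5) × (17.7 − 14.9) = 3460 J
q_lost = m × 0.495 × (61.3 − 17.7) = 21.582 m
m = 3460 / 21.582 = 160 g

m = 160 g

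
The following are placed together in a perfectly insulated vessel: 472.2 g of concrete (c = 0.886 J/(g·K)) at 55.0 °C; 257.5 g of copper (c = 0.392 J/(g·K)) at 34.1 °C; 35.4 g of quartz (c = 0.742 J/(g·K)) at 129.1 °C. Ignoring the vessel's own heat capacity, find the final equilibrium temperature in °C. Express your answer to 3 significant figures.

Σ mᵢcᵢ(T − Tᵢ) = 0  ⇒  T = Σ mᵢcᵢTᵢ / Σ mᵢcᵢ
Σ mᵢcᵢ = 472.2×0.886 + 257.5×0.392 + 35.4×0.742 = 545.5760
Σ mᵢcᵢTᵢ = 418.3692×55.0 + 100.94×34.1 + 26.2668×129.1 = 29843
T = 29843 / 545.5760 = 54.70 °C

T_f = 54.7 °C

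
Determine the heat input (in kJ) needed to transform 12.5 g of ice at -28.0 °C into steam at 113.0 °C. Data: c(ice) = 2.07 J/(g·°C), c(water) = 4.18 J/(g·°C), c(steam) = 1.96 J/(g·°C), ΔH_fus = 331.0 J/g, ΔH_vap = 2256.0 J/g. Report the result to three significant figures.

q = 38.6 kJ

q1 (heat ice -28.0→0.0 °C): 12.5 × 2.07 × 28.0 = 725 J
q2 (melt at 0 °C): 12.5 × 331.0 = 4138 J
q3 (heat water 0.0→100.0 °C): 12.5 × 4.18 × 100.0 = 5225 J
q4 (vaporize at 100 °C): 12.5 × 2256.0 = 28200 J
q5 (heat steam 100.0→113.0 °C): 12.5 × 1.96 × 13.0 = 319 J
Total: 725 + 4138 + 5225 + 28200 + 319 = 38607 J = 38.6 kJ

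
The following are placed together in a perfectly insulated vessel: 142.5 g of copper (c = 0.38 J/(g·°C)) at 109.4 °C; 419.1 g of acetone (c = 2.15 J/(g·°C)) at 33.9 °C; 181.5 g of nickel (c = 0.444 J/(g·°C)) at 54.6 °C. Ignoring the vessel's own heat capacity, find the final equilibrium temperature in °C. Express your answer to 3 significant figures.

T_f = 39.5 °C

Σ mᵢcᵢ(T − Tᵢ) = 0  ⇒  T = Σ mᵢcᵢTᵢ / Σ mᵢcᵢ
Σ mᵢcᵢ = 142.5×0.38 + 419.1×2.15 + 181.5×0.444 = 1035.801
Σ mᵢcᵢTᵢ = 54.15×109.4 + 901.065×33.9 + 80.586×54.6 = 40870
T = 40870 / 1035.801 = 39.46 °C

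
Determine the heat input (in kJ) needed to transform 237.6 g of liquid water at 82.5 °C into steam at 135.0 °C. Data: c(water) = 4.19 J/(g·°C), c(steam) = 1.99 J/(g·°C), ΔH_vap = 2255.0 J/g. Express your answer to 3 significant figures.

q1 (heat water 82.5→100.0 °C): 237.6 × 4.19 × 17.5 = 17422 J
q2 (vaporize at 100 °C): 237.6 × 2255.0 = 535788 J
q3 (heat steam 100.0→135.0 °C): 237.6 × 1.99 × 35.0 = 16549 J
Total: 17422 + 535788 + 16549 = 569759 J = 570 kJ

q = 570 kJ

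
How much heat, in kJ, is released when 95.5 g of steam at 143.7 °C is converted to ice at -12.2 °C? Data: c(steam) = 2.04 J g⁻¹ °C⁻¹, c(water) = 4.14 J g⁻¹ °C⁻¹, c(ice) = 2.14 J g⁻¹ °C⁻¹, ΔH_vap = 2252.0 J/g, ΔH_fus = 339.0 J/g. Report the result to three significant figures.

q = 298 kJ

q1 (cool steam 143.7→100 °C): 95.5 × 2.04 × 43.7 = 8514 J
q2 (condense at 100 °C): 95.5 × 2252.0 = 215066 J
q3 (cool water 100→0 °C): 95.5 × 4.14 × 100.0 = 39537 J
q4 (freeze at 0 °C): 95.5 × 339.0 = 32375 J
q5 (cool ice 0→-12.2 °C): 95.5 × 2.14 × 12.2 = 2493 J
Total: 8514 + 215066 + 39537 + 32375 + 2493 = 297985 J = 298 kJ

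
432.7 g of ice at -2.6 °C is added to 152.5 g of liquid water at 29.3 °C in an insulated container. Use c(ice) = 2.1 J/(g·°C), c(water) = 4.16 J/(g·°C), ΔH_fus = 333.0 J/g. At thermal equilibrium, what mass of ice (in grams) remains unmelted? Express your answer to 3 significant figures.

Heat to warm all ice to 0 °C: 432.7×2.1×2.6 = 2362.5 J
Heat released by water cooling to 0 °C: 152.5×4.16×29.3 = 18588 J
18588 J < 2362.5 + 432.7×333.0 = 146451.6 J, so not all ice melts; final T = 0 °C.
Heat left for melting: 18588 − 2362.5 = 16225.5 J
Mass melted = 16225.5 / 333.0 = 48.73 g
Ice remaining = 432.7 − 48.73 = 383.97 g

m_ice remaining = 384 g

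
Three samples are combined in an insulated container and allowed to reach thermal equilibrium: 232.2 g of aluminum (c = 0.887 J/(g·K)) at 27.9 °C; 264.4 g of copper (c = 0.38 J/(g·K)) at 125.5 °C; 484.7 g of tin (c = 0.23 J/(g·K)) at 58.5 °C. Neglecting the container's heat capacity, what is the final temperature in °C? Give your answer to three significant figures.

T_f = 59.5 °C

Σ mᵢcᵢ(T − Tᵢ) = 0  ⇒  T = Σ mᵢcᵢTᵢ / Σ mᵢcᵢ
Σ mᵢcᵢ = 232.2×0.887 + 264.4×0.38 + 484.7×0.23 = 417.9144
Σ mᵢcᵢTᵢ = 205.9614×27.9 + 100.472×125.5 + 111.481×58.5 = 24877
T = 24877 / 417.9144 = 59.53 °C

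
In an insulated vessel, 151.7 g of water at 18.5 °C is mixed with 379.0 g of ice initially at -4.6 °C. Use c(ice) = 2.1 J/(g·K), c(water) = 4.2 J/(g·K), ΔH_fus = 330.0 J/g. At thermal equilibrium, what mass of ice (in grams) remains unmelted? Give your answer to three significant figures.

Heat to warm all ice to 0 °C: 379.0×2.1×4.6 = 3661.1 J
Heat released by water cooling to 0 °C: 151.7×4.2×18.5 = 11787 J
11787 J < 3661.1 + 379.0×330.0 = 128731.1 J, so not all ice melts; final T = 0 °C.
Heat left for melting: 11787 − 3661.1 = 8125.9 J
Mass melted = 8125.9 / 330.0 = 24.62 g
Ice remaining = 379.0 − 24.62 = 354.38 g

m_ice remaining = 354 g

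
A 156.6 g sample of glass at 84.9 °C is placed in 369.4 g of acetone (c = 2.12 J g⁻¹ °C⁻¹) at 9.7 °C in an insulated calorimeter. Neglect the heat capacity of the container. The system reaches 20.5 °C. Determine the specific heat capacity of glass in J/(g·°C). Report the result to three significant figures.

c = 0.839 J/(g·°C)

q_gained = (369.4 × 2.12) × (20.5 − 9.7) = 8458 J
q_lost = 156.6 × c × (84.9 − 20.5) = 10085.04 c
Set equal: c = 8458 / 10085.04 = 0.839 J/(g·°C)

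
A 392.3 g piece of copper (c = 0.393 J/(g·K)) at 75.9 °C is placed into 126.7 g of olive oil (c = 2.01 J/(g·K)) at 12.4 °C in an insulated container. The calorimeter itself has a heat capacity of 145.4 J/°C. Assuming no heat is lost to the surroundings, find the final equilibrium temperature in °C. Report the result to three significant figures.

T_f = 30.1 °C

Heat lost by copper = heat gained by olive oil + calorimeter.
(392.3)(0.393)(75.9 − T) = [(126.7)(2.01) + 145.4](T − 12.4)
154.1739 (75.9 − T) = 400.067 (T − 12.4)
11702 − 154.1739 T = 400.067 T − 4960.8
16662.8 = 554.2409 T
T = 30.06 °C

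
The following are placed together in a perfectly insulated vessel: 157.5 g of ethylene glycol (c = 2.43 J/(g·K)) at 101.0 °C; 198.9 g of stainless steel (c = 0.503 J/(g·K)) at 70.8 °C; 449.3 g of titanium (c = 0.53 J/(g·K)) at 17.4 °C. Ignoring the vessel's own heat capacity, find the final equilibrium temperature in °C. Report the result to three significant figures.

Σ mᵢcᵢ(T − Tᵢ) = 0  ⇒  T = Σ mᵢcᵢTᵢ / Σ mᵢcᵢ
Σ mᵢcᵢ = 157.5×2.43 + 198.9×0.503 + 449.3×0.53 = 720.9007
Σ mᵢcᵢTᵢ = 382.725×101.0 + 100.0467×70.8 + 238.129×17.4 = 49882
T = 49882 / 720.9007 = 69.19 °C

T_f = 69.2 °C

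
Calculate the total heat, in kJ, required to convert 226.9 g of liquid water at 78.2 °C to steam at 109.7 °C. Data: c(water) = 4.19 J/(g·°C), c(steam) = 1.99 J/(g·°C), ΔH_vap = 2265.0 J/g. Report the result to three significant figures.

q1 (heat water 78.2→100.0 °C): 226.9 × 4.19 × 21.8 = 20725 J
q2 (vaporize at 100 °C): 226.9 × 2265.0 = 513929 J
q3 (heat steam 100.0→109.7 °C): 226.9 × 1.99 × 9.7 = 4380 J
Total: 20725 + 513929 + 4380 = 539034 J = 539 kJ

q = 539 kJ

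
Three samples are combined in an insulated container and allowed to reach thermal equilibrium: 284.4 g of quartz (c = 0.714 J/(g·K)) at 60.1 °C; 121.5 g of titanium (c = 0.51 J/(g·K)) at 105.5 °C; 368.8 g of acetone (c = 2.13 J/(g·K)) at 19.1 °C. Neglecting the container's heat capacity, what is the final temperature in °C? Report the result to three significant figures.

T_f = 32.1 °C

Σ mᵢcᵢ(T − Tᵢ) = 0  ⇒  T = Σ mᵢcᵢTᵢ / Σ mᵢcᵢ
Σ mᵢcᵢ = 284.4×0.714 + 121.5×0.51 + 368.8×2.13 = 1050.5706
Σ mᵢcᵢTᵢ = 203.0616×60.1 + 61.965×105.5 + 785.544×19.1 = 33745
T = 33745 / 1050.5706 = 32.12 °C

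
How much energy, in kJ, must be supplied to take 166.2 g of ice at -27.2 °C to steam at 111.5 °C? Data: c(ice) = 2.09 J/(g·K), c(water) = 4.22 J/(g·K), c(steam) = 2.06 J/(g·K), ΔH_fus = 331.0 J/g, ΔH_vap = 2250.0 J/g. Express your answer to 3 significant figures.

q = 512 kJ

q1 (heat ice -27.2→0.0 °C): 166.2 × 2.09 × 27.2 = 9448 J
q2 (melt at 0 °C): 166.2 × 331.0 = 55012 J
q3 (heat water 0.0→100.0 °C): 166.2 × 4.22 × 100.0 = 70136 J
q4 (vaporize at 100 °C): 166.2 × 2250.0 = 373950 J
q5 (heat steam 100.0→111.5 °C): 166.2 × 2.06 × 11.5 = 3937 J
Total: 9448 + 55012 + 70136 + 373950 + 3937 = 512483 J = 512 kJ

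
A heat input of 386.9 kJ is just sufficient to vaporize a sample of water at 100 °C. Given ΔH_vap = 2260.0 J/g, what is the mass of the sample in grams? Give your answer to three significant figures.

m = 171 g

m = q / ΔH_vap = 386900 J / 2260.0 J/g = 171 g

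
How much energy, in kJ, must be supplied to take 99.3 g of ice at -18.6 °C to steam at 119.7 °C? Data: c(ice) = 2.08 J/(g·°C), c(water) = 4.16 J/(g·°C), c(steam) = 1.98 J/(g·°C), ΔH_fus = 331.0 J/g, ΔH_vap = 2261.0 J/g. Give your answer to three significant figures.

q = 306 kJ

q1 (heat ice -18.6→0.0 °C): 99.3 × 2.08 × 18.6 = 3842 J
q2 (melt at 0 °C): 99.3 × 331.0 = 32868 J
q3 (heat water 0.0→100.0 °C): 99.3 × 4.16 × 100.0 = 41309 J
q4 (vaporize at 100 °C): 99.3 × 2261.0 = 224517 J
q5 (heat steam 100.0→119.7 °C): 99.3 × 1.98 × 19.7 = 3873 J
Total: 3842 + 32868 + 41309 + 224517 + 3873 = 306409 J = 306 kJ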